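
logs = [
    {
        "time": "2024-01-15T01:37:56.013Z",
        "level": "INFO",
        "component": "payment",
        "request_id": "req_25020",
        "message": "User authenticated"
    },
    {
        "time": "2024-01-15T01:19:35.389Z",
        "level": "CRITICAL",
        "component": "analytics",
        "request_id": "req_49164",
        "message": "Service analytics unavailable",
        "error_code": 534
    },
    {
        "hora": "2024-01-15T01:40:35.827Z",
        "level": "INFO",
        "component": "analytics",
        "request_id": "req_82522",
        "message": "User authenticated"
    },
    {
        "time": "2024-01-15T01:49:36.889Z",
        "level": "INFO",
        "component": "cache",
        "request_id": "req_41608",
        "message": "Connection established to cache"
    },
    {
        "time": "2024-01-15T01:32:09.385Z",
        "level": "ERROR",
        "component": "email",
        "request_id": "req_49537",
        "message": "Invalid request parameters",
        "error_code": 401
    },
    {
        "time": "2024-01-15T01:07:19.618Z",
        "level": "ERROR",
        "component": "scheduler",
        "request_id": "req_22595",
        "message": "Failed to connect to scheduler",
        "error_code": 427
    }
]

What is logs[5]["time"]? "2024-01-15T01:07:19.618Z"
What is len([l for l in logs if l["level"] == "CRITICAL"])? 1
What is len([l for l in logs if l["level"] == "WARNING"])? 0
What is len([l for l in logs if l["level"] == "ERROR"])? 2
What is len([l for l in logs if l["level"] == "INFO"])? 3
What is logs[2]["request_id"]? "req_82522"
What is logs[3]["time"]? "2024-01-15T01:49:36.889Z"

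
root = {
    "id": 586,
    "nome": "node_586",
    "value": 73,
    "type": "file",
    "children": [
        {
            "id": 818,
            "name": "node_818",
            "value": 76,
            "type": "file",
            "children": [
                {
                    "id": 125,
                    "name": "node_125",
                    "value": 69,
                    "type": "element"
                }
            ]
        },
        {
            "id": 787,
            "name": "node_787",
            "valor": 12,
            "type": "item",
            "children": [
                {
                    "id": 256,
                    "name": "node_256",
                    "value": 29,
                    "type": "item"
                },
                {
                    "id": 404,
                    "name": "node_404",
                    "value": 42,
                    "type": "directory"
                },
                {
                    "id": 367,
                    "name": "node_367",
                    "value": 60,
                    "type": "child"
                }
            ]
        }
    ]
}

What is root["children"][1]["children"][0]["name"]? "node_256"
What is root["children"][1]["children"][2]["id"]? 367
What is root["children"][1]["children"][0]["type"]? "item"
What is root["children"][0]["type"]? "file"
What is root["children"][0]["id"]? 818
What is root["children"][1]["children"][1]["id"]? 404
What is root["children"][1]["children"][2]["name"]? "node_367"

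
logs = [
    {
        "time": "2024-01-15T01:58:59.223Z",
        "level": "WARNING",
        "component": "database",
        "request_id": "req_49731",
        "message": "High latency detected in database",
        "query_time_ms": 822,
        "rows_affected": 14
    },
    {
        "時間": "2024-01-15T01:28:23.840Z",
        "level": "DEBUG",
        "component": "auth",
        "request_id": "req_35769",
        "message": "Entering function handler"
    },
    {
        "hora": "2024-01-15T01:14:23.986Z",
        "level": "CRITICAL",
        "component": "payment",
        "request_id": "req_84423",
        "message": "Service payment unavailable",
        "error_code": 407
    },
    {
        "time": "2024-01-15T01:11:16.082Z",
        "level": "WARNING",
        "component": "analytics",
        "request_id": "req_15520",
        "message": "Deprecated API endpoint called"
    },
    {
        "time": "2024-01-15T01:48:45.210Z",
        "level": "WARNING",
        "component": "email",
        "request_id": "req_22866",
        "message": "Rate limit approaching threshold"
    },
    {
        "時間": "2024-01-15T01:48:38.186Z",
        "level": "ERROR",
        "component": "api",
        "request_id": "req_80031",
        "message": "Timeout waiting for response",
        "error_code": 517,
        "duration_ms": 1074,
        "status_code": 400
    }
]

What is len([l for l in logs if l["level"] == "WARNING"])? 3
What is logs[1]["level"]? "DEBUG"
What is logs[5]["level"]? "ERROR"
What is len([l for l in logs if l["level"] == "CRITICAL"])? 1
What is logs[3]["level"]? "WARNING"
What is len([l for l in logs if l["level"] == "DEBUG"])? 1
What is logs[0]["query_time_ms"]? 822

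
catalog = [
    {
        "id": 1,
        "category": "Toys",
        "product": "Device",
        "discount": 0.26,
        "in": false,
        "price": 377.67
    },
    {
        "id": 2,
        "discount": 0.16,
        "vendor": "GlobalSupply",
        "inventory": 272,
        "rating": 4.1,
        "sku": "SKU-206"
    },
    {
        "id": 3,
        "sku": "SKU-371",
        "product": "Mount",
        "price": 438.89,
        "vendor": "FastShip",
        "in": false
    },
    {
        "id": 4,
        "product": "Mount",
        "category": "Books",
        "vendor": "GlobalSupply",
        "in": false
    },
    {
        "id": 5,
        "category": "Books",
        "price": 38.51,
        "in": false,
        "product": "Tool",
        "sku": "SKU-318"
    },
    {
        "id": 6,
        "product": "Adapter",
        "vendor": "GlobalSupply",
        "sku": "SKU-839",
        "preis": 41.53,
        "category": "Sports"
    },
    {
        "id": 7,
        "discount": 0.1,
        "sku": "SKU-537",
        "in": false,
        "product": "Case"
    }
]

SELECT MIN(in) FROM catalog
False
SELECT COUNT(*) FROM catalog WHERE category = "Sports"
1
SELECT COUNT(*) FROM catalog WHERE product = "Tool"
1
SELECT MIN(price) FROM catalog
38.51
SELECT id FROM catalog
[1, 2, 3, 4, 5, 6, 7]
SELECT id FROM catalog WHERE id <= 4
[1, 2, 3, 4]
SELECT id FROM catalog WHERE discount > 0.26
[]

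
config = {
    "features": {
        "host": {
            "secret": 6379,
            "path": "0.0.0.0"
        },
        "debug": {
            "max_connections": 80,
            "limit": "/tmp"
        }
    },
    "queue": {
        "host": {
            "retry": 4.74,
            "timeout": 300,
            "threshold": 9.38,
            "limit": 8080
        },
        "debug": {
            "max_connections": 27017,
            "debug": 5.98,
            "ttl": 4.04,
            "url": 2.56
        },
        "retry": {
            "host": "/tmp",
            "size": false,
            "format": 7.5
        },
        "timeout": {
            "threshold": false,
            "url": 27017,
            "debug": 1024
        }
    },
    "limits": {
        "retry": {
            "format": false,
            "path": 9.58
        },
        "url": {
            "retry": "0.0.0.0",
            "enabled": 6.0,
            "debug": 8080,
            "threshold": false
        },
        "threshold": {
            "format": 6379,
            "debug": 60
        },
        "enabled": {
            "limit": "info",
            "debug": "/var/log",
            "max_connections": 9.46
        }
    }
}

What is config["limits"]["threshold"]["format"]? 6379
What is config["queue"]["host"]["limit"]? 8080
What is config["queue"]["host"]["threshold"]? 9.38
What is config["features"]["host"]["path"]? "0.0.0.0"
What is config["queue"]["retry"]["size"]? False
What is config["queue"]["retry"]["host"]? "/tmp"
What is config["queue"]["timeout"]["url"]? 27017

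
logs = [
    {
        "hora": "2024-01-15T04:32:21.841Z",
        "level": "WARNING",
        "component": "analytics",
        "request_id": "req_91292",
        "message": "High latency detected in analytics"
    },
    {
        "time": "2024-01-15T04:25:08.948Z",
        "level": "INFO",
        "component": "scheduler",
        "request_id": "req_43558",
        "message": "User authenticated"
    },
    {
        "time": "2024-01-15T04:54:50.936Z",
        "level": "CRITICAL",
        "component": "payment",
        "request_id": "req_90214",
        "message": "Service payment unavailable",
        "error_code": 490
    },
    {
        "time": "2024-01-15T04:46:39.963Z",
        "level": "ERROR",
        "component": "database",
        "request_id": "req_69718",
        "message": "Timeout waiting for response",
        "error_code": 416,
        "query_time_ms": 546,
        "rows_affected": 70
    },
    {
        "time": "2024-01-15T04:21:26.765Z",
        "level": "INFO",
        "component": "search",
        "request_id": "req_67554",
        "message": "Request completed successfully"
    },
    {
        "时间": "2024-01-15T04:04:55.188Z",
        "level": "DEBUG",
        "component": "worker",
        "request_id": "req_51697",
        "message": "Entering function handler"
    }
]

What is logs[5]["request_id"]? "req_51697"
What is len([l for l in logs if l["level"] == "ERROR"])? 1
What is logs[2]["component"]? "payment"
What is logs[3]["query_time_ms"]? 546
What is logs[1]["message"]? "User authenticated"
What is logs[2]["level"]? "CRITICAL"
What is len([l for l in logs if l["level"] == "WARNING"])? 1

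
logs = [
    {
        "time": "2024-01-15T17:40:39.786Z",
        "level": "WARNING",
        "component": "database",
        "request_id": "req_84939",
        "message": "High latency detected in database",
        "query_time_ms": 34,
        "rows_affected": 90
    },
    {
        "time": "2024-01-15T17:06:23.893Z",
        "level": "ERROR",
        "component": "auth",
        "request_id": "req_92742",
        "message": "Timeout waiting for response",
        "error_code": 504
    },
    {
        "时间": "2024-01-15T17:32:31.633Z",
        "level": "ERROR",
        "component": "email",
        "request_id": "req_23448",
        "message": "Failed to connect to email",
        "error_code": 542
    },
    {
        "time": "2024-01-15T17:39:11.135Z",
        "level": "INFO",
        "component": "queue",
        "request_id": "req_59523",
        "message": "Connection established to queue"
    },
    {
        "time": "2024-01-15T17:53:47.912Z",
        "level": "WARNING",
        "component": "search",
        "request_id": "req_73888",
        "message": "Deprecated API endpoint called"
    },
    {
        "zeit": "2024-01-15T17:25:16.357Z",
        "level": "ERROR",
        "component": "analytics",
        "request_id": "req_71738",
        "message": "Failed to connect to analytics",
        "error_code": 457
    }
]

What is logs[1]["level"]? "ERROR"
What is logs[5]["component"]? "analytics"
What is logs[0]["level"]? "WARNING"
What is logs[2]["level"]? "ERROR"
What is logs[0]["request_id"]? "req_84939"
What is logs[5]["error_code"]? 457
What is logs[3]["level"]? "INFO"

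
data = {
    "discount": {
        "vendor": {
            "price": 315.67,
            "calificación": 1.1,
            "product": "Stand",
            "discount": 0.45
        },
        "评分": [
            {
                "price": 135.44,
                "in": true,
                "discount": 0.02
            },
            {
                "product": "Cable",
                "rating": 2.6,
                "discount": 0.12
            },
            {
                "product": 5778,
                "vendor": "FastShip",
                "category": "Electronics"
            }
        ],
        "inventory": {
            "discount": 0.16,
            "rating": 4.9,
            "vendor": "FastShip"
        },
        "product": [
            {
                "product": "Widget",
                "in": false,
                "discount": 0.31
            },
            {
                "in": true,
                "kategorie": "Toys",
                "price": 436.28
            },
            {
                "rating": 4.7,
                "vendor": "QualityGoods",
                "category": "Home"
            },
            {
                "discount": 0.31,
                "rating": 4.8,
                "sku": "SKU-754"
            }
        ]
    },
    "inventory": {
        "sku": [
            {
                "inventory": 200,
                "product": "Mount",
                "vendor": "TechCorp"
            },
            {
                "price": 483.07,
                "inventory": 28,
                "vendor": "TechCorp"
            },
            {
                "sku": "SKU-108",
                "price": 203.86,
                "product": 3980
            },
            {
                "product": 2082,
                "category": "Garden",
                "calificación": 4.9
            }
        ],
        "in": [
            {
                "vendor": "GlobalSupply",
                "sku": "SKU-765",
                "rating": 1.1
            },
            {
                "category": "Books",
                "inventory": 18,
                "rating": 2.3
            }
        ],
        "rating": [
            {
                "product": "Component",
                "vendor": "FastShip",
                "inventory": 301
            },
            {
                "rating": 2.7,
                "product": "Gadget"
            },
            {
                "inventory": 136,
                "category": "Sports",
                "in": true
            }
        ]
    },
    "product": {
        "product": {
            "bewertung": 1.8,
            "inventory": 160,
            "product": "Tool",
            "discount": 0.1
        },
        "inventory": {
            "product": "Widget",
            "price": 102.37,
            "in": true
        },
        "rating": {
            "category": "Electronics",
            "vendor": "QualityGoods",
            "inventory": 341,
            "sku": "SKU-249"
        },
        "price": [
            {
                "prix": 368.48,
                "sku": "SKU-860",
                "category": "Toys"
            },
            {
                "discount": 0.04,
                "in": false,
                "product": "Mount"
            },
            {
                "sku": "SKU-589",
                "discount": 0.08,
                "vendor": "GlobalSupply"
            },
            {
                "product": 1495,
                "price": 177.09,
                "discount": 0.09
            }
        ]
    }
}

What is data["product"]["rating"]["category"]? "Electronics"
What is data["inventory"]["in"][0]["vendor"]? "GlobalSupply"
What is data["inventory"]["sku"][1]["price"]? 483.07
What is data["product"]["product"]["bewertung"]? 1.8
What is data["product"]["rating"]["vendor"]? "QualityGoods"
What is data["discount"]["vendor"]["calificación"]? 1.1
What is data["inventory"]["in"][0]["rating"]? 1.1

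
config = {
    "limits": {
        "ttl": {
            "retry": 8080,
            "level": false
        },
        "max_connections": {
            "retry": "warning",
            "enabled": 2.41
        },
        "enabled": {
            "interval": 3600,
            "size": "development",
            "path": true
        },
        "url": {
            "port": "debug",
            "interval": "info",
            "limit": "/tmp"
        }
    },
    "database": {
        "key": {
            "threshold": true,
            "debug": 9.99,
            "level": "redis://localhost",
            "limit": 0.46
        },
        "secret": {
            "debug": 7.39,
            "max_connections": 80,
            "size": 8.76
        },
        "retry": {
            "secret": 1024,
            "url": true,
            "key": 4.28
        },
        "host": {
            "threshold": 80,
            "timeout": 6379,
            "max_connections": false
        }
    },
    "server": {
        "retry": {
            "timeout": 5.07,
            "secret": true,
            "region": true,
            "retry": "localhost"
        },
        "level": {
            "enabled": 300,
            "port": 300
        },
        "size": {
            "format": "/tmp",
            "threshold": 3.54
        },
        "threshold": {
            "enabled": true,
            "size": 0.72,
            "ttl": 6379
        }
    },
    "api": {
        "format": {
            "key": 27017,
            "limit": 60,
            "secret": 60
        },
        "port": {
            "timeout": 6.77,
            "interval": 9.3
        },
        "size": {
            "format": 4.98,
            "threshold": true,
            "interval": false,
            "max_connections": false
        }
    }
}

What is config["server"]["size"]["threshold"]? 3.54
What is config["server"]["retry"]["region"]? True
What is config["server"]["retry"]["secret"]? True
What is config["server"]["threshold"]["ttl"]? 6379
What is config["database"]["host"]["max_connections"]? False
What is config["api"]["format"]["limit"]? 60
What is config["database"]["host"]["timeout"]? 6379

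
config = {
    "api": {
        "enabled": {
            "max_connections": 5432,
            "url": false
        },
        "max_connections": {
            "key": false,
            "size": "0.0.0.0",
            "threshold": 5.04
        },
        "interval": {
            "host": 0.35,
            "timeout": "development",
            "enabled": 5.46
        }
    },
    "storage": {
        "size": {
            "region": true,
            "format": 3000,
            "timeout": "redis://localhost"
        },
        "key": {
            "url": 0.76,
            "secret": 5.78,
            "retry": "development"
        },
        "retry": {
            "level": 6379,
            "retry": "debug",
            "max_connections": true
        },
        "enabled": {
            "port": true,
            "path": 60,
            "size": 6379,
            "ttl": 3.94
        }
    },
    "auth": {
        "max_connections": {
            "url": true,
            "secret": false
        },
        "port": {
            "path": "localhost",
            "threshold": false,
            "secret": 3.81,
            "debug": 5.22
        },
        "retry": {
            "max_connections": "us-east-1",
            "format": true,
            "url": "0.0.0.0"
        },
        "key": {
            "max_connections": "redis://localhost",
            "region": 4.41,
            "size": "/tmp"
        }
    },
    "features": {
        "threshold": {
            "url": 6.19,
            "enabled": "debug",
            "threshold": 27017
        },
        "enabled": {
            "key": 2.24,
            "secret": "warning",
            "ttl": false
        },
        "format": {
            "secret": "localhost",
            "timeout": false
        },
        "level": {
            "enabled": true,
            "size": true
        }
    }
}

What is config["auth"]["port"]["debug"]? 5.22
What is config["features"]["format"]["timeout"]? False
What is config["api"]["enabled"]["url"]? False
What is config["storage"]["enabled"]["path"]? 60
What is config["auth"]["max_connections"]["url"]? True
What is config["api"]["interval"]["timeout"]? "development"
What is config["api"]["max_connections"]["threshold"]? 5.04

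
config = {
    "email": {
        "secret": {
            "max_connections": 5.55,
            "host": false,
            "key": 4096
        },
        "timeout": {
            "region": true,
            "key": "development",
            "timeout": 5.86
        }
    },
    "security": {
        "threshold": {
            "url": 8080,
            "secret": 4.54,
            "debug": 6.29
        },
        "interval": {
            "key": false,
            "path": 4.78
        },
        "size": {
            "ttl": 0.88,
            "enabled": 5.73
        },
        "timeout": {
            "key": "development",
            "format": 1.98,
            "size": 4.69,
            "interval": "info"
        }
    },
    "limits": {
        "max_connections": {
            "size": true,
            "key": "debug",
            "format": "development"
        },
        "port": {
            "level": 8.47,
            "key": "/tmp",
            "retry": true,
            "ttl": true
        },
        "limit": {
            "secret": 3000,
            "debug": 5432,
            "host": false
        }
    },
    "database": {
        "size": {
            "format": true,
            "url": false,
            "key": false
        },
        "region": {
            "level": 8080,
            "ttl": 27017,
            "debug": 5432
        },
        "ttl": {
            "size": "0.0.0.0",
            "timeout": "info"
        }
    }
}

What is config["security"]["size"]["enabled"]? 5.73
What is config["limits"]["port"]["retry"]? True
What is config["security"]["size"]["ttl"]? 0.88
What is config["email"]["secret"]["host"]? False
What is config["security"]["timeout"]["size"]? 4.69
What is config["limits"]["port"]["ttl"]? True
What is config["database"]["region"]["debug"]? 5432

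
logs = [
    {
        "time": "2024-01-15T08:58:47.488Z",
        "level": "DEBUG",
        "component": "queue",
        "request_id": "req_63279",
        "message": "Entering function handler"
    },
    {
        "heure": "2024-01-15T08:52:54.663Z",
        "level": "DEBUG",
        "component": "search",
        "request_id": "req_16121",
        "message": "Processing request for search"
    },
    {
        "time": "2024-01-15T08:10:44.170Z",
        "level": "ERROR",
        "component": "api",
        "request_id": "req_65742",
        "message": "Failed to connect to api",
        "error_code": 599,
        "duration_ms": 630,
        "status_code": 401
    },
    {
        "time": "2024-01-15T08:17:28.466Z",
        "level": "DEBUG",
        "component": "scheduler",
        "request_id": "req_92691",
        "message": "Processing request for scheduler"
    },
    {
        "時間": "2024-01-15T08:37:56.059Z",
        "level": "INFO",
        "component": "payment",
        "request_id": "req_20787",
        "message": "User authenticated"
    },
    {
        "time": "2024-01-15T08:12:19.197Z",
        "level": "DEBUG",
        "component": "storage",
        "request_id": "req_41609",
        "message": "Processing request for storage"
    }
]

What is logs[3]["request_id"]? "req_92691"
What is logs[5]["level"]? "DEBUG"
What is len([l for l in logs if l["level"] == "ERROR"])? 1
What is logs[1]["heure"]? "2024-01-15T08:52:54.663Z"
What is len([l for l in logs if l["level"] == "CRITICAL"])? 0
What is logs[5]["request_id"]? "req_41609"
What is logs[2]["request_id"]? "req_65742"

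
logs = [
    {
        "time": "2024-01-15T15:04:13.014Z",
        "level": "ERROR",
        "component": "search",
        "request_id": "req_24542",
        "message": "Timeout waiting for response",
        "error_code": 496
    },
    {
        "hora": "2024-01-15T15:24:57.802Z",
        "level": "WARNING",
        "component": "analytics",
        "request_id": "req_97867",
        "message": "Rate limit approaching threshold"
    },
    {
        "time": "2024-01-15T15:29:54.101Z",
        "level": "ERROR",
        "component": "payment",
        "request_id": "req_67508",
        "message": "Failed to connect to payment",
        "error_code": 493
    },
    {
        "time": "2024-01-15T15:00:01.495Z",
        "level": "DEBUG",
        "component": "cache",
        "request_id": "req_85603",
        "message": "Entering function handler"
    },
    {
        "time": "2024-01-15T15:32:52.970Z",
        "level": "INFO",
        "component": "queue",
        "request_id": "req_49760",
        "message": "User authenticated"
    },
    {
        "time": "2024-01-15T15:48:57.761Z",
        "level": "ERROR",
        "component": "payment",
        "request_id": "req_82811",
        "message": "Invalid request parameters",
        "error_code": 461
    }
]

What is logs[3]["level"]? "DEBUG"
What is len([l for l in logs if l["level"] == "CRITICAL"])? 0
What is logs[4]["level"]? "INFO"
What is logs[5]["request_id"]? "req_82811"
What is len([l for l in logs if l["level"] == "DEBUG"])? 1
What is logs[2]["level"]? "ERROR"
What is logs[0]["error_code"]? 496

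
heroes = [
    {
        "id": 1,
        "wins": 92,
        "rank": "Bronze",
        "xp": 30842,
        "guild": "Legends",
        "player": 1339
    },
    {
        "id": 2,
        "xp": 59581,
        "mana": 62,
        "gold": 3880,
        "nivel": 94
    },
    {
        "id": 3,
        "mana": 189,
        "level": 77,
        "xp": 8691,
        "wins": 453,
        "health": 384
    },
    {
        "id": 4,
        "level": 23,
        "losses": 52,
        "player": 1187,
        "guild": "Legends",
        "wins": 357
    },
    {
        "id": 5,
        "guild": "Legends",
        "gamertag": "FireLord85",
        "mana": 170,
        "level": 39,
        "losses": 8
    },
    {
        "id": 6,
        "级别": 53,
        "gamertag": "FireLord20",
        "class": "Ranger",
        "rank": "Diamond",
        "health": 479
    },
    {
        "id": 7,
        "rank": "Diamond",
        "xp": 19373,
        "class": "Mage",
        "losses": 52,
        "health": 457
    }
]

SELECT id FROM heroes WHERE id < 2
[1]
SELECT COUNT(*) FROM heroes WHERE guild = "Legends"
3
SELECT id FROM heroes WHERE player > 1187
[1]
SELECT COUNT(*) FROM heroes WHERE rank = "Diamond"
2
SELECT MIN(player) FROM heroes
1187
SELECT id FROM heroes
[1, 2, 3, 4, 5, 6, 7]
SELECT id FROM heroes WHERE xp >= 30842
[1, 2]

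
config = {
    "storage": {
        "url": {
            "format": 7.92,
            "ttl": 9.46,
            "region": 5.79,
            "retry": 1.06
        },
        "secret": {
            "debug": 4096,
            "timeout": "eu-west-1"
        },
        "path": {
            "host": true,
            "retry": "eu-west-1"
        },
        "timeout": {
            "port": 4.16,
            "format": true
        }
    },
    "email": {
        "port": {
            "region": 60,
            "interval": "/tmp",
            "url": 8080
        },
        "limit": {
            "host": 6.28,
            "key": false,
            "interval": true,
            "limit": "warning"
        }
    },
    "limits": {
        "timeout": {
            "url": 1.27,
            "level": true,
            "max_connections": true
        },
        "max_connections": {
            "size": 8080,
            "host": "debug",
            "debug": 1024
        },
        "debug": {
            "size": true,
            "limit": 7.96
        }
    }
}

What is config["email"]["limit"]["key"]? False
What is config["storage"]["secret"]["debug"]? 4096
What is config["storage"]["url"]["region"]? 5.79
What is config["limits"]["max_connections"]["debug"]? 1024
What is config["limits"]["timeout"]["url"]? 1.27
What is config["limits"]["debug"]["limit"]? 7.96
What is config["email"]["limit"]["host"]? 6.28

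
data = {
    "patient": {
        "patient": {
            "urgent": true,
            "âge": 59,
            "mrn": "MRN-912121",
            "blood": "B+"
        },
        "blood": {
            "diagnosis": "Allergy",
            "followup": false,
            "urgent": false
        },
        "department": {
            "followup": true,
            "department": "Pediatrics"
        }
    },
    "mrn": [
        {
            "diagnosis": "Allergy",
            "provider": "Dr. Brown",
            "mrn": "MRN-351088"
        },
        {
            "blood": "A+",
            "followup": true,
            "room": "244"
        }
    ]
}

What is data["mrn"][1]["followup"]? True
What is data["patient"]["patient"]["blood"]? "B+"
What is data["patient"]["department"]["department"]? "Pediatrics"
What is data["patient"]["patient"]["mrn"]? "MRN-912121"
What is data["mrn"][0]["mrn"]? "MRN-351088"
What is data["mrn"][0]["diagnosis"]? "Allergy"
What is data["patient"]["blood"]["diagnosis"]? "Allergy"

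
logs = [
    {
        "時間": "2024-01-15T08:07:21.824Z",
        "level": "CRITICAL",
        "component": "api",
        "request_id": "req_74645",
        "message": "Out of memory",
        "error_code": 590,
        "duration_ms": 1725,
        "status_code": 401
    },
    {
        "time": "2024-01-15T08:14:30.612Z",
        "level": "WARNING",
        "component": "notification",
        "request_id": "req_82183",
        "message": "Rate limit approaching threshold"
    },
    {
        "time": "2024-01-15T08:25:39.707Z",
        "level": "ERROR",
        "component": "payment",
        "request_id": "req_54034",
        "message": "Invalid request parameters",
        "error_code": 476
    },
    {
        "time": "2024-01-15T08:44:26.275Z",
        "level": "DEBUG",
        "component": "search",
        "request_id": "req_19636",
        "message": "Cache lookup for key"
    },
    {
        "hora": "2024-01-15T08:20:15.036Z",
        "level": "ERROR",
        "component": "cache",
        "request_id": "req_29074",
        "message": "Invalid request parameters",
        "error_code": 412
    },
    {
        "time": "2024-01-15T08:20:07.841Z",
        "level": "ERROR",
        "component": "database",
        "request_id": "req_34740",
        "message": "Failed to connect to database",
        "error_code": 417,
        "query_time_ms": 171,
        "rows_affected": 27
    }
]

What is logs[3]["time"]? "2024-01-15T08:44:26.275Z"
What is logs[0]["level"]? "CRITICAL"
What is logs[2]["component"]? "payment"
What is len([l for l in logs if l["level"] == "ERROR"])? 3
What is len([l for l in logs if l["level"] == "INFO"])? 0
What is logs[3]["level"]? "DEBUG"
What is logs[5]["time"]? "2024-01-15T08:20:07.841Z"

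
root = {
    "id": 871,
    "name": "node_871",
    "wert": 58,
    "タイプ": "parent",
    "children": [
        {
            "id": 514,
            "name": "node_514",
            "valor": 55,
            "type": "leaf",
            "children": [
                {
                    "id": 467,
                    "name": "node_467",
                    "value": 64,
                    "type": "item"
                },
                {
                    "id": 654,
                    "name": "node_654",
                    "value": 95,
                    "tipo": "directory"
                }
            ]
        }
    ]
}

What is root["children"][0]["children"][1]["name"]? "node_654"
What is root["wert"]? 58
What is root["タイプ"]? "parent"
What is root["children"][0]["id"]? 514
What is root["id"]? 871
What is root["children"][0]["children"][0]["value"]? 64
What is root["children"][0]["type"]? "leaf"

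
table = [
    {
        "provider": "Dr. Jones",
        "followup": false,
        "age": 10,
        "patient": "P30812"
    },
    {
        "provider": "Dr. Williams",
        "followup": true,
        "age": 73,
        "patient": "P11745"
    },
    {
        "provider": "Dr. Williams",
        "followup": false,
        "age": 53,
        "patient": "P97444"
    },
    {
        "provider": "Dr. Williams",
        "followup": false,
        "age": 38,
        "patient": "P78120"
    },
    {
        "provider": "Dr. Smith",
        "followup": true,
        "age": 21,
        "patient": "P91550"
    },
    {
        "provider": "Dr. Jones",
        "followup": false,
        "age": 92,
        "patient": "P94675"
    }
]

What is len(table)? 6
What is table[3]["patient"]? "P78120"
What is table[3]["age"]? 38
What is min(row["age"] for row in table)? 10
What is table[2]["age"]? 53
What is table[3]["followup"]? False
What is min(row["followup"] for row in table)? False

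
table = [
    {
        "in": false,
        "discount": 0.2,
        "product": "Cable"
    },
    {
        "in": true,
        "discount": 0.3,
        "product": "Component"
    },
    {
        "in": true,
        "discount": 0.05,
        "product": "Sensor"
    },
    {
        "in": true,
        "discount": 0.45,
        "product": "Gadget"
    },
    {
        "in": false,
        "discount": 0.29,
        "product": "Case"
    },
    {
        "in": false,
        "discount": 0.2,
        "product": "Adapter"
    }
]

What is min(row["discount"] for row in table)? 0.05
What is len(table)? 6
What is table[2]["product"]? "Sensor"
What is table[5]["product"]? "Adapter"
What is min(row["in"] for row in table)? False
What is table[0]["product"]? "Cable"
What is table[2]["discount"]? 0.05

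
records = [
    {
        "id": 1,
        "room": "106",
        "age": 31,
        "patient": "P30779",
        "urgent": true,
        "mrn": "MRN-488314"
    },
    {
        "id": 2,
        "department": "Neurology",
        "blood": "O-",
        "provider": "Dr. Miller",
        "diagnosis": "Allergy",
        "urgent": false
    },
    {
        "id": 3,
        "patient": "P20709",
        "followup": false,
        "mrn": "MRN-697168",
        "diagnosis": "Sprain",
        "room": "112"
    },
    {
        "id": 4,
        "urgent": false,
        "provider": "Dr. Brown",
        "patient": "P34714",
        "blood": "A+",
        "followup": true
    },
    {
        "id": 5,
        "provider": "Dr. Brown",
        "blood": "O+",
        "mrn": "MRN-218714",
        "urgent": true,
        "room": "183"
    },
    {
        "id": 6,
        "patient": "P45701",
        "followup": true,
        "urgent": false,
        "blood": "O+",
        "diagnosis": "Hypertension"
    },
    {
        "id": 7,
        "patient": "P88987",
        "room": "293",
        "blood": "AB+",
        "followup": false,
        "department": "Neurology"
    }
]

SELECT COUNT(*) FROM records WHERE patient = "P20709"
1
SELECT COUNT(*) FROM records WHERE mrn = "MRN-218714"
1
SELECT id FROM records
[1, 2, 3, 4, 5, 6, 7]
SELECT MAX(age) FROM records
31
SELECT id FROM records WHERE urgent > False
[1, 5]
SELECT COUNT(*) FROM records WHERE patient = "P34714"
1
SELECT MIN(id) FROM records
1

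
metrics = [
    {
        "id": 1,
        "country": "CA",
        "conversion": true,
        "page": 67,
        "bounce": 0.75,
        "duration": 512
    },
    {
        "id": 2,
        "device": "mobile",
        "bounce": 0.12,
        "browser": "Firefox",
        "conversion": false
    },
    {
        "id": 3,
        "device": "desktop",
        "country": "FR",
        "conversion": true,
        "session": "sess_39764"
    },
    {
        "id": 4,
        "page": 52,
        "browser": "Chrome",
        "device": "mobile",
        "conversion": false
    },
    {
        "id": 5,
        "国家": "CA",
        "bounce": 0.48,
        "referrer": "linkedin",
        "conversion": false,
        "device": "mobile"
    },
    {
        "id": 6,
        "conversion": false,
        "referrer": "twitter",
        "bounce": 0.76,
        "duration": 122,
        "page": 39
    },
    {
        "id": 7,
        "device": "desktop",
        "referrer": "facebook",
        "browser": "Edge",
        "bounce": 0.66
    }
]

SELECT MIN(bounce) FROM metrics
0.12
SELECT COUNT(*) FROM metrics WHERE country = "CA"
1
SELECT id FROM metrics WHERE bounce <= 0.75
[1, 2, 5, 7]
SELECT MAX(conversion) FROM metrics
True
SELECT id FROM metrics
[1, 2, 3, 4, 5, 6, 7]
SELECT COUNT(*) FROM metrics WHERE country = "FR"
1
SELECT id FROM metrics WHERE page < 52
[6]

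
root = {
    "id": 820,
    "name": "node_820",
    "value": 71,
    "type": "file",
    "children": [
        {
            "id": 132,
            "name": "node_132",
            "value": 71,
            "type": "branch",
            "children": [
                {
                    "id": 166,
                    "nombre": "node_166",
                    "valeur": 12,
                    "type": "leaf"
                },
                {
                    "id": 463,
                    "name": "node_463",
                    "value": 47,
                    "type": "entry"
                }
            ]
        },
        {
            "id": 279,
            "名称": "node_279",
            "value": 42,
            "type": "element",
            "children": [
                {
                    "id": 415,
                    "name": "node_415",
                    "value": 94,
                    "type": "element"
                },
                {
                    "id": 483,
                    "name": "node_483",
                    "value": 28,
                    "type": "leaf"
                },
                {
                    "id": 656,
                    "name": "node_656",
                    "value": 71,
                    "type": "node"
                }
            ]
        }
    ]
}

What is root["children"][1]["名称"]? "node_279"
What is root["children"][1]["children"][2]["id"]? 656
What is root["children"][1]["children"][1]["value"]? 28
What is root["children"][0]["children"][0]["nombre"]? "node_166"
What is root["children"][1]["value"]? 42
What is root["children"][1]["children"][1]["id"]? 483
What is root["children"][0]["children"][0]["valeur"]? 12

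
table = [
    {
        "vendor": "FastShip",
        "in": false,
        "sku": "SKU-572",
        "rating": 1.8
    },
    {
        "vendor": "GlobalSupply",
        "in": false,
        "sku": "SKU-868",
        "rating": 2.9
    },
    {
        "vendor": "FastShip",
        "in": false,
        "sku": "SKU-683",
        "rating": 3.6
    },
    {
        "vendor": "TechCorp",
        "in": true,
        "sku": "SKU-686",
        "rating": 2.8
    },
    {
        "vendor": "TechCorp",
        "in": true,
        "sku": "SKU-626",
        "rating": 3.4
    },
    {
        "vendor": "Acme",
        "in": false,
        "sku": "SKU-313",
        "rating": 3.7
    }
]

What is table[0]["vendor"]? "FastShip"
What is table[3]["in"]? True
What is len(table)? 6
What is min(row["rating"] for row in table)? 1.8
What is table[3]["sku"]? "SKU-686"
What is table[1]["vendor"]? "GlobalSupply"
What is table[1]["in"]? False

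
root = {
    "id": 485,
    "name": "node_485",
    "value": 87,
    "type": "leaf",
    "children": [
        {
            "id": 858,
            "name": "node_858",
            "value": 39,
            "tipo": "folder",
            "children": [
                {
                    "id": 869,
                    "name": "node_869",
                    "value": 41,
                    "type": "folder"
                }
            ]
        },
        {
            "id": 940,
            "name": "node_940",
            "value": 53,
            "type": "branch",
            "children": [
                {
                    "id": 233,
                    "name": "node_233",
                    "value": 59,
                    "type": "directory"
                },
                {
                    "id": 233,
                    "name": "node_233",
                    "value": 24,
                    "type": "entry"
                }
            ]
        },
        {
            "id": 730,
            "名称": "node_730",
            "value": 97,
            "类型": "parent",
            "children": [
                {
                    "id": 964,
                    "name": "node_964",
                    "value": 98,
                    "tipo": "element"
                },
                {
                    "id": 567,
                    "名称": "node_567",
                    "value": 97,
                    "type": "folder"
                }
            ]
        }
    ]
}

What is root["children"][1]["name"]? "node_940"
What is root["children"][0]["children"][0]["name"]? "node_869"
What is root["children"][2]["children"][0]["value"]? 98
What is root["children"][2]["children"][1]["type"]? "folder"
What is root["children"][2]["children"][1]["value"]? 97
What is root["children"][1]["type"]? "branch"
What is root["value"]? 87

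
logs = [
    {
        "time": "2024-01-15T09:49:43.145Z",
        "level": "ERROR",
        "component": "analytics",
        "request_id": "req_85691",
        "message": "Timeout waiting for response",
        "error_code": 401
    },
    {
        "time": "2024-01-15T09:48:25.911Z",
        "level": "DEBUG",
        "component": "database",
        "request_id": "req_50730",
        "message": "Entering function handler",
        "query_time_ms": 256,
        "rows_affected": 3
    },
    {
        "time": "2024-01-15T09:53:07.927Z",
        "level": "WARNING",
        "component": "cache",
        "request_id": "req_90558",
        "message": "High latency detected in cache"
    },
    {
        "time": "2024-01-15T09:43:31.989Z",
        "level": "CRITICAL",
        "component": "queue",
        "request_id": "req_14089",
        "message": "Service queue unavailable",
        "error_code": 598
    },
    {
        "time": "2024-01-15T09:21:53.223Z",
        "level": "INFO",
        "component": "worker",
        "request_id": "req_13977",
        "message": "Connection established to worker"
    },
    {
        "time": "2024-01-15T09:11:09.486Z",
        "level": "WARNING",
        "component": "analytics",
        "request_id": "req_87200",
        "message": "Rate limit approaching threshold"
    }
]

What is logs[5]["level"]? "WARNING"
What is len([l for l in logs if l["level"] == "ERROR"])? 1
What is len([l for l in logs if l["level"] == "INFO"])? 1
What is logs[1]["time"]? "2024-01-15T09:48:25.911Z"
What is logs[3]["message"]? "Service queue unavailable"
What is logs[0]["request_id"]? "req_85691"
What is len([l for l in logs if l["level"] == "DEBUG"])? 1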